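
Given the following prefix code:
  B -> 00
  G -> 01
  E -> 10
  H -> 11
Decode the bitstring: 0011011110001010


Decoding step by step:
Bits 00 -> B
Bits 11 -> H
Bits 01 -> G
Bits 11 -> H
Bits 10 -> E
Bits 00 -> B
Bits 10 -> E
Bits 10 -> E


Decoded message: BHGHEBEE


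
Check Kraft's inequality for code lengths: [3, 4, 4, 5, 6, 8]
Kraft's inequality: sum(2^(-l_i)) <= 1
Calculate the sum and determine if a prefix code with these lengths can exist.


Sum = 2^(-3) + 2^(-4) + 2^(-4) + 2^(-5) + 2^(-6) + 2^(-8)
    = 0.125 + 0.0625 + 0.0625 + 0.03125 + 0.015625 + 0.00390625
    = 77/256 = 0.30078125
Since 0.30078125 <= 1, Kraft's inequality IS satisfied.
A prefix code with these lengths CAN exist.

Kraft sum = 0.30078125. Satisfied.


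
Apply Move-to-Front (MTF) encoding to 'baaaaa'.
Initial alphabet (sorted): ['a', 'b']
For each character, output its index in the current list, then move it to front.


MTF encoding:
'b': index 1 in ['a', 'b'] -> ['b', 'a']
'a': index 1 in ['b', 'a'] -> ['a', 'b']
'a': index 0 in ['a', 'b'] -> ['a', 'b']
'a': index 0 in ['a', 'b'] -> ['a', 'b']
'a': index 0 in ['a', 'b'] -> ['a', 'b']
'a': index 0 in ['a', 'b'] -> ['a', 'b']


Output: [1, 1, 0, 0, 0, 0]


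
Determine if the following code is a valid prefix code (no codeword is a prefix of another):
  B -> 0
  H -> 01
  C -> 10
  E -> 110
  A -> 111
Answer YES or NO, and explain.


Checking each pair (does one codeword prefix another?):
  B='0' vs H='01': prefix -- VIOLATION

NO -- this is NOT a valid prefix code. B (0) is a prefix of H (01).


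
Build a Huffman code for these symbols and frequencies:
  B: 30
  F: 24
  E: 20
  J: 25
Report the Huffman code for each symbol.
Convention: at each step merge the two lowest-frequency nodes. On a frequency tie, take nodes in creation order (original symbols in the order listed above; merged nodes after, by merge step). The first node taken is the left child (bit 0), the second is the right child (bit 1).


Huffman tree construction:
Step 1: Merge E(20) + F(24) = 44
Step 2: Merge J(25) + B(30) = 55
Step 3: Merge (E+F)(44) + (J+B)(55) = 99
Read each symbol's code off the tree from the root (left child = 0, right child = 1).

Codes:
  B: 11 (length 2)
  F: 01 (length 2)
  E: 00 (length 2)
  J: 10 (length 2)
Average code length: 198/99 = 2.0000 bits/symbol


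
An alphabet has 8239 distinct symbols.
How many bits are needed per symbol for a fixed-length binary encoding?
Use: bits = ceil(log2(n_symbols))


log2(8239) = 13.0083
Bracket: 2^13 = 8192 < 8239 <= 2^14 = 16384
So ceil(log2(8239)) = 14

bits = ceil(log2(8239)) = ceil(13.0083) = 14 bits


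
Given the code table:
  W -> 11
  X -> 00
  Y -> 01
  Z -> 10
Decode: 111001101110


Decoding:
11 -> W
10 -> Z
01 -> Y
10 -> Z
11 -> W
10 -> Z


Result: WZYZWZ


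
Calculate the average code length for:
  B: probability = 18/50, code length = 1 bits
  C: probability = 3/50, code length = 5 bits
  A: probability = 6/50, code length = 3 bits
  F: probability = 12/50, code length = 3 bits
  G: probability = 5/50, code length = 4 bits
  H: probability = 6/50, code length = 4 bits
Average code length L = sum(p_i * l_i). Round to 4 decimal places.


Weighted contributions p_i * l_i:
  B: (18/50) * 1 = 18/50
  C: (3/50) * 5 = 15/50
  A: (6/50) * 3 = 18/50
  F: (12/50) * 3 = 36/50
  G: (5/50) * 4 = 20/50
  H: (6/50) * 4 = 24/50
Sum = (18 + 15 + 18 + 36 + 20 + 24)/50 = 131/50

L = 131/50 = 2.6200 bits/symbol


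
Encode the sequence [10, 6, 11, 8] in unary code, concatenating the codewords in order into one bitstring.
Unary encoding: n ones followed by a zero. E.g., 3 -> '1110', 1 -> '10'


Encode each number as n ones followed by a terminating 0:
  10 -> 11111111110 (11 bits)
  6 -> 1111110 (7 bits)
  11 -> 111111111110 (12 bits)
  8 -> 111111110 (9 bits)
Total length = 11 + 7 + 12 + 9 = 39 bits.

Unary([10, 6, 11, 8]) = 111111111101111110111111111110111111110 (39 bits)


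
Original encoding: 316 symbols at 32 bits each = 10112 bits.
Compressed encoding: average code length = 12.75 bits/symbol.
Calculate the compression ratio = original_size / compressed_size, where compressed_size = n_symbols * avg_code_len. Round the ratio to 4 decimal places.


original_size = n_symbols * orig_bits = 316 * 32 = 10112 bits
compressed_size = n_symbols * avg_code_len = 316 * 12.75 = 4029.0 bits
ratio = original_size / compressed_size = 10112 / 4029.0 = 2.5098

Compression ratio = 2.5098


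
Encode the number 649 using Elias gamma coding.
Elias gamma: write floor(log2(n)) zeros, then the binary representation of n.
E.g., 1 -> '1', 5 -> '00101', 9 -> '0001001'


num_bits = floor(log2(649)) + 1 = 10
leading_zeros = num_bits - 1 = 9
binary(649) = 1010001001

Elias gamma(649) = '000000000' + '1010001001' = 0000000001010001001 (19 bits)


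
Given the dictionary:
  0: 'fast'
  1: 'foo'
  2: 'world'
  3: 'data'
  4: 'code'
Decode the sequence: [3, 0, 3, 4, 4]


Look up each index in the dictionary:
  3 -> 'data'
  0 -> 'fast'
  3 -> 'data'
  4 -> 'code'
  4 -> 'code'

Decoded: "data fast data code code"


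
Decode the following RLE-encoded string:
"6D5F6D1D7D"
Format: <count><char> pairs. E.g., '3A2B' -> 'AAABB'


Expanding each <count><char> pair:
  6D -> 'DDDDDD'
  5F -> 'FFFFF'
  6D -> 'DDDDDD'
  1D -> 'D'
  7D -> 'DDDDDDD'

Decoded = DDDDDDFFFFFDDDDDDDDDDDDDD


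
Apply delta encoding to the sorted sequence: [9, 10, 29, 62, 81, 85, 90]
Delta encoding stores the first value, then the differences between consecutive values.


First value: 9
Deltas:
  10 - 9 = 1
  29 - 10 = 19
  62 - 29 = 33
  81 - 62 = 19
  85 - 81 = 4
  90 - 85 = 5


Delta encoded: [9, 1, 19, 33, 19, 4, 5]


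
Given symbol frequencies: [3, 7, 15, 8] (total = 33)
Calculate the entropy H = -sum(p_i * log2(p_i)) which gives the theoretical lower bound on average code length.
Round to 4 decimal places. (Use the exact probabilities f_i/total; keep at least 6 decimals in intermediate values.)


Per-symbol terms -p_i * log2(p_i) with p_i = f_i/33:
  p = 3/33 = 0.090909: log2(p) = -3.459432, -p*log2(p) = 0.314494
  p = 7/33 = 0.212121: log2(p) = -2.237039, -p*log2(p) = 0.474523
  p = 15/33 = 0.454545: log2(p) = -1.137504, -p*log2(p) = 0.517047
  p = 8/33 = 0.242424: log2(p) = -2.044394, -p*log2(p) = 0.495611
H = 0.314494 + 0.474523 + 0.517047 + 0.495611 = 1.801675

H = 1.8017 bits/symbol


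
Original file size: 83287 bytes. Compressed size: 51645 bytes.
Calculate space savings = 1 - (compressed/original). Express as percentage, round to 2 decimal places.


ratio = compressed/original = 51645/83287 = 0.620085
savings = 1 - ratio = 1 - 0.620085 = 0.379915
as a percentage: 0.379915 * 100 = 37.99%

Space savings = 1 - 51645/83287 = 37.99%


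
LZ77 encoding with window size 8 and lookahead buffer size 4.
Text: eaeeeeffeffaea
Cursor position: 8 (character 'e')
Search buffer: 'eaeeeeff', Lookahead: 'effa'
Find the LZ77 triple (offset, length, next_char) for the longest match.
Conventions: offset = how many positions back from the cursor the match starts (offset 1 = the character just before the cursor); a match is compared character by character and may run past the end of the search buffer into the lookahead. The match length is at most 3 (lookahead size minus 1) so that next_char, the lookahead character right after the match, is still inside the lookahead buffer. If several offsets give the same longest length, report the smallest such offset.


Try each offset into the search buffer:
  offset=1 (pos 7, char 'f'): match length 0
  offset=2 (pos 6, char 'f'): match length 0
  offset=3 (pos 5, char 'e'): match length 3
  offset=4 (pos 4, char 'e'): match length 1
  offset=5 (pos 3, char 'e'): match length 1
  offset=6 (pos 2, char 'e'): match length 1
  offset=7 (pos 1, char 'a'): match length 0
  offset=8 (pos 0, char 'e'): match length 1
Longest match has length 3 at offset 3.
next_char = character at position 8 + 3 = 11 -> 'a'

Best match: offset=3, length=3 (matching 'eff' starting at position 5)
LZ77 triple: (3, 3, 'a')


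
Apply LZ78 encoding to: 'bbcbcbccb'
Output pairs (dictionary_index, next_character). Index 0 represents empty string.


LZ78 encoding steps:
Dictionary: {0: ''}
Step 1: w='' (idx 0), next='b' -> output (0, 'b'), add 'b' as idx 1
Step 2: w='b' (idx 1), next='c' -> output (1, 'c'), add 'bc' as idx 2
Step 3: w='bc' (idx 2), next='b' -> output (2, 'b'), add 'bcb' as idx 3
Step 4: w='' (idx 0), next='c' -> output (0, 'c'), add 'c' as idx 4
Step 5: w='c' (idx 4), next='b' -> output (4, 'b'), add 'cb' as idx 5


Encoded: [(0, 'b'), (1, 'c'), (2, 'b'), (0, 'c'), (4, 'b')]


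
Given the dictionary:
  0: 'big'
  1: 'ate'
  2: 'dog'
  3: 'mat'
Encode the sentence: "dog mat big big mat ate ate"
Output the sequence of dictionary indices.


Look up each word in the dictionary:
  'dog' -> 2
  'mat' -> 3
  'big' -> 0
  'big' -> 0
  'mat' -> 3
  'ate' -> 1
  'ate' -> 1

Encoded: [2, 3, 0, 0, 3, 1, 1]


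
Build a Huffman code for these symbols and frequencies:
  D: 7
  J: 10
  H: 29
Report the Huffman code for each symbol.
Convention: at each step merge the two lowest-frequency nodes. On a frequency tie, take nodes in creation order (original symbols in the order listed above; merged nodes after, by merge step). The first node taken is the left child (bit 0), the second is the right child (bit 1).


Huffman tree construction:
Step 1: Merge D(7) + J(10) = 17
Step 2: Merge (D+J)(17) + H(29) = 46
Read each symbol's code off the tree from the root (left child = 0, right child = 1).

Codes:
  D: 00 (length 2)
  J: 01 (length 2)
  H: 1 (length 1)
Average code length: 63/46 = 1.3696 bits/symbol


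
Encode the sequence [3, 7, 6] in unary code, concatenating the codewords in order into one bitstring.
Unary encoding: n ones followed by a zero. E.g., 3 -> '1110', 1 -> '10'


Encode each number as n ones followed by a terminating 0:
  3 -> 1110 (4 bits)
  7 -> 11111110 (8 bits)
  6 -> 1111110 (7 bits)
Total length = 4 + 8 + 7 = 19 bits.

Unary([3, 7, 6]) = 1110111111101111110 (19 bits)


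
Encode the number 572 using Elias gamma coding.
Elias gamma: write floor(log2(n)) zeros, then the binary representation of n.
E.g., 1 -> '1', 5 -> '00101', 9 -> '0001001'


num_bits = floor(log2(572)) + 1 = 10
leading_zeros = num_bits - 1 = 9
binary(572) = 1000111100

Elias gamma(572) = '000000000' + '1000111100' = 0000000001000111100 (19 bits)


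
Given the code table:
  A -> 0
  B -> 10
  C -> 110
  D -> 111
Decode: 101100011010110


Decoding:
10 -> B
110 -> C
0 -> A
0 -> A
110 -> C
10 -> B
110 -> C


Result: BCAACBC


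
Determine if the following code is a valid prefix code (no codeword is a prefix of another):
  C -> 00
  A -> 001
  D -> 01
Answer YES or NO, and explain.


Checking each pair (does one codeword prefix another?):
  C='00' vs A='001': prefix -- VIOLATION

NO -- this is NOT a valid prefix code. C (00) is a prefix of A (001).


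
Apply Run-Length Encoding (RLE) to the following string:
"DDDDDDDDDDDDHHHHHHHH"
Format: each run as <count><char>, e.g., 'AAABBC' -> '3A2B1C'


Scanning runs left to right:
  i=0: run of 'D' x 12 -> '12D'
  i=12: run of 'H' x 8 -> '8H'

RLE = 12D8H


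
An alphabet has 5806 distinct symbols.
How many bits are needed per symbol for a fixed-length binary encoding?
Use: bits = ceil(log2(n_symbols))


log2(5806) = 12.5033
Bracket: 2^12 = 4096 < 5806 <= 2^13 = 8192
So ceil(log2(5806)) = 13

bits = ceil(log2(5806)) = ceil(12.5033) = 13 bits


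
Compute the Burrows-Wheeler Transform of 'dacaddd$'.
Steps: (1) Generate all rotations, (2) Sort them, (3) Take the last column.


Rotations (sorted):
  0: $dacaddd -> last char: d
  1: acaddd$d -> last char: d
  2: addd$dac -> last char: c
  3: caddd$da -> last char: a
  4: d$dacadd -> last char: d
  5: dacaddd$ -> last char: $
  6: dd$dacad -> last char: d
  7: ddd$daca -> last char: a


BWT = ddcad$da


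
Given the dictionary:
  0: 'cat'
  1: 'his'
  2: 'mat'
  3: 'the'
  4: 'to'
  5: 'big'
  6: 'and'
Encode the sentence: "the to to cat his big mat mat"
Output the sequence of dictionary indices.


Look up each word in the dictionary:
  'the' -> 3
  'to' -> 4
  'to' -> 4
  'cat' -> 0
  'his' -> 1
  'big' -> 5
  'mat' -> 2
  'mat' -> 2

Encoded: [3, 4, 4, 0, 1, 5, 2, 2]


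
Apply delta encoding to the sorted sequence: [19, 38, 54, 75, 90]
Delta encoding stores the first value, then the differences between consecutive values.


First value: 19
Deltas:
  38 - 19 = 19
  54 - 38 = 16
  75 - 54 = 21
  90 - 75 = 15


Delta encoded: [19, 19, 16, 21, 15]


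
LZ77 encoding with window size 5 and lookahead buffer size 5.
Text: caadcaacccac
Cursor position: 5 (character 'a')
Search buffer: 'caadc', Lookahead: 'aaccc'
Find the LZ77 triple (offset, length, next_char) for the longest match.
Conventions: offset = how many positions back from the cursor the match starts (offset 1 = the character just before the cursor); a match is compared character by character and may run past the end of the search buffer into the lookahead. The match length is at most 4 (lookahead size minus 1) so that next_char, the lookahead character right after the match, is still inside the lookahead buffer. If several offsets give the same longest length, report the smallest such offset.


Try each offset into the search buffer:
  offset=1 (pos 4, char 'c'): match length 0
  offset=2 (pos 3, char 'd'): match length 0
  offset=3 (pos 2, char 'a'): match length 1
  offset=4 (pos 1, char 'a'): match length 2
  offset=5 (pos 0, char 'c'): match length 0
Longest match has length 2 at offset 4.
next_char = character at position 5 + 2 = 7 -> 'c'

Best match: offset=4, length=2 (matching 'aa' starting at position 1)
LZ77 triple: (4, 2, 'c')


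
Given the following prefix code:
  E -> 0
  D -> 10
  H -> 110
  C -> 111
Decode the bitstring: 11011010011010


Decoding step by step:
Bits 110 -> H
Bits 110 -> H
Bits 10 -> D
Bits 0 -> E
Bits 110 -> H
Bits 10 -> D


Decoded message: HHDEHD


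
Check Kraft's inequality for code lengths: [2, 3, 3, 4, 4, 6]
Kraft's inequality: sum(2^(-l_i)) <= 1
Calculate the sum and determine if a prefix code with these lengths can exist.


Sum = 2^(-2) + 2^(-3) + 2^(-3) + 2^(-4) + 2^(-4) + 2^(-6)
    = 0.25 + 0.125 + 0.125 + 0.0625 + 0.0625 + 0.015625
    = 41/64 = 0.640625
Since 0.640625 <= 1, Kraft's inequality IS satisfied.
A prefix code with these lengths CAN exist.

Kraft sum = 0.640625. Satisfied.


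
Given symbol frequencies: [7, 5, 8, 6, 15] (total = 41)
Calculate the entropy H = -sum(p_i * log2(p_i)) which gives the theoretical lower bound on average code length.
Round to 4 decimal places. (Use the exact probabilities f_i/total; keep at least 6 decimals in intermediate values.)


Per-symbol terms -p_i * log2(p_i) with p_i = f_i/41:
  p = 7/41 = 0.170732: log2(p) = -2.550197, -p*log2(p) = 0.435400
  p = 5/41 = 0.121951: log2(p) = -3.035624, -p*log2(p) = 0.370198
  p = 8/41 = 0.195122: log2(p) = -2.357552, -p*log2(p) = 0.460010
  p = 6/41 = 0.146341: log2(p) = -2.772590, -p*log2(p) = 0.405745
  p = 15/41 = 0.365854: log2(p) = -1.450661, -p*log2(p) = 0.530730
H = 0.435400 + 0.370198 + 0.460010 + 0.405745 + 0.530730 = 2.202083

H = 2.2021 bits/symbol


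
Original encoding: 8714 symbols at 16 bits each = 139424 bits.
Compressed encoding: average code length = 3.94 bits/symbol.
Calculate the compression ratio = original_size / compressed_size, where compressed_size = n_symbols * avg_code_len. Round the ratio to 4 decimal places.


original_size = n_symbols * orig_bits = 8714 * 16 = 139424 bits
compressed_size = n_symbols * avg_code_len = 8714 * 3.94 = 34333.16 bits
ratio = original_size / compressed_size = 139424 / 34333.16 = 4.0609

Compression ratio = 4.0609


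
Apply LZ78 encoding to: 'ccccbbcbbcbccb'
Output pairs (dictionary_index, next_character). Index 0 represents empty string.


LZ78 encoding steps:
Dictionary: {0: ''}
Step 1: w='' (idx 0), next='c' -> output (0, 'c'), add 'c' as idx 1
Step 2: w='c' (idx 1), next='c' -> output (1, 'c'), add 'cc' as idx 2
Step 3: w='c' (idx 1), next='b' -> output (1, 'b'), add 'cb' as idx 3
Step 4: w='' (idx 0), next='b' -> output (0, 'b'), add 'b' as idx 4
Step 5: w='cb' (idx 3), next='b' -> output (3, 'b'), add 'cbb' as idx 5
Step 6: w='cb' (idx 3), next='c' -> output (3, 'c'), add 'cbc' as idx 6
Step 7: w='cb' (idx 3), end of input -> output (3, '')


Encoded: [(0, 'c'), (1, 'c'), (1, 'b'), (0, 'b'), (3, 'b'), (3, 'c'), (3, '')]


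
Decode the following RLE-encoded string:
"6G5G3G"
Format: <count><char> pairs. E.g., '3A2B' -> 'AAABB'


Expanding each <count><char> pair:
  6G -> 'GGGGGG'
  5G -> 'GGGGG'
  3G -> 'GGG'

Decoded = GGGGGGGGGGGGGG


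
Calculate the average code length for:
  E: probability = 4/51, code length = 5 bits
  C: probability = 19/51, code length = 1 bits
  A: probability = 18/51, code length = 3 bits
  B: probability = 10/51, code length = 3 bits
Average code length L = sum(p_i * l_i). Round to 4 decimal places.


Weighted contributions p_i * l_i:
  E: (4/51) * 5 = 20/51
  C: (19/51) * 1 = 19/51
  A: (18/51) * 3 = 54/51
  B: (10/51) * 3 = 30/51
Sum = (20 + 19 + 54 + 30)/51 = 123/51

L = 123/51 = 2.4118 bits/symbol


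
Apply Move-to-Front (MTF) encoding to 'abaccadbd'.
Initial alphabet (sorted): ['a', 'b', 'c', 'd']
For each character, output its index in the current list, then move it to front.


MTF encoding:
'a': index 0 in ['a', 'b', 'c', 'd'] -> ['a', 'b', 'c', 'd']
'b': index 1 in ['a', 'b', 'c', 'd'] -> ['b', 'a', 'c', 'd']
'a': index 1 in ['b', 'a', 'c', 'd'] -> ['a', 'b', 'c', 'd']
'c': index 2 in ['a', 'b', 'c', 'd'] -> ['c', 'a', 'b', 'd']
'c': index 0 in ['c', 'a', 'b', 'd'] -> ['c', 'a', 'b', 'd']
'a': index 1 in ['c', 'a', 'b', 'd'] -> ['a', 'c', 'b', 'd']
'd': index 3 in ['a', 'c', 'b', 'd'] -> ['d', 'a', 'c', 'b']
'b': index 3 in ['d', 'a', 'c', 'b'] -> ['b', 'd', 'a', 'c']
'd': index 1 in ['b', 'd', 'a', 'c'] -> ['d', 'b', 'a', 'c']


Output: [0, 1, 1, 2, 0, 1, 3, 3, 1]


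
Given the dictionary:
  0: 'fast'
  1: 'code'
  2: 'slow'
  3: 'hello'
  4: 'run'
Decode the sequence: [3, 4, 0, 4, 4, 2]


Look up each index in the dictionary:
  3 -> 'hello'
  4 -> 'run'
  0 -> 'fast'
  4 -> 'run'
  4 -> 'run'
  2 -> 'slow'

Decoded: "hello run fast run run slow"


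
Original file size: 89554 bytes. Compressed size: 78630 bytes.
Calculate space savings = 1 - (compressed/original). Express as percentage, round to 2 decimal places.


ratio = compressed/original = 78630/89554 = 0.878018
savings = 1 - ratio = 1 - 0.878018 = 0.121982
as a percentage: 0.121982 * 100 = 12.2%

Space savings = 1 - 78630/89554 = 12.2%


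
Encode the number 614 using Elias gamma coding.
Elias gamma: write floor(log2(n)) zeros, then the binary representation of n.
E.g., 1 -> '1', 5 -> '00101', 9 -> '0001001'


num_bits = floor(log2(614)) + 1 = 10
leading_zeros = num_bits - 1 = 9
binary(614) = 1001100110

Elias gamma(614) = '000000000' + '1001100110' = 0000000001001100110 (19 bits)


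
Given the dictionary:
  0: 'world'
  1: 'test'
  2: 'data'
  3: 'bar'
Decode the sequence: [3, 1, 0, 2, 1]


Look up each index in the dictionary:
  3 -> 'bar'
  1 -> 'test'
  0 -> 'world'
  2 -> 'data'
  1 -> 'test'

Decoded: "bar test world data test"


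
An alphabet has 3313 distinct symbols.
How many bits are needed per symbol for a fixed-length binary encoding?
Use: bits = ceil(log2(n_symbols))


log2(3313) = 11.6939
Bracket: 2^11 = 2048 < 3313 <= 2^12 = 4096
So ceil(log2(3313)) = 12

bits = ceil(log2(3313)) = ceil(11.6939) = 12 bits


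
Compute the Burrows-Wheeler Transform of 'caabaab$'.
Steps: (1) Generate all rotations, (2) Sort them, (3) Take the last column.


Rotations (sorted):
  0: $caabaab -> last char: b
  1: aab$caab -> last char: b
  2: aabaab$c -> last char: c
  3: ab$caaba -> last char: a
  4: abaab$ca -> last char: a
  5: b$caabaa -> last char: a
  6: baab$caa -> last char: a
  7: caabaab$ -> last char: $


BWT = bbcaaaa$


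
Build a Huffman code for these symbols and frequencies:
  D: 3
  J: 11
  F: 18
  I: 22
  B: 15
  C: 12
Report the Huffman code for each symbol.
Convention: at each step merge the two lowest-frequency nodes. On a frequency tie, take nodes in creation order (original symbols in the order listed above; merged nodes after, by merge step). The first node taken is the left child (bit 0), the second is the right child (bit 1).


Huffman tree construction:
Step 1: Merge D(3) + J(11) = 14
Step 2: Merge C(12) + (D+J)(14) = 26
Step 3: Merge B(15) + F(18) = 33
Step 4: Merge I(22) + (C+(D+J))(26) = 48
Step 5: Merge (B+F)(33) + (I+(C+(D+J)))(48) = 81
Read each symbol's code off the tree from the root (left child = 0, right child = 1).

Codes:
  D: 1110 (length 4)
  J: 1111 (length 4)
  F: 01 (length 2)
  I: 10 (length 2)
  B: 00 (length 2)
  C: 110 (length 3)
Average code length: 202/81 = 2.4938 bits/symbol


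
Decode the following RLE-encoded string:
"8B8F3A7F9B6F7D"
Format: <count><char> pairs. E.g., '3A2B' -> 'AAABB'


Expanding each <count><char> pair:
  8B -> 'BBBBBBBB'
  8F -> 'FFFFFFFF'
  3A -> 'AAA'
  7F -> 'FFFFFFF'
  9B -> 'BBBBBBBBB'
  6F -> 'FFFFFF'
  7D -> 'DDDDDDD'

Decoded = BBBBBBBBFFFFFFFFAAAFFFFFFFBBBBBBBBBFFFFFFDDDDDDD


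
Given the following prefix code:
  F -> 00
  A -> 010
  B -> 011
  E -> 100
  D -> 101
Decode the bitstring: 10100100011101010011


Decoding step by step:
Bits 101 -> D
Bits 00 -> F
Bits 100 -> E
Bits 011 -> B
Bits 101 -> D
Bits 010 -> A
Bits 011 -> B


Decoded message: DFEBDAB


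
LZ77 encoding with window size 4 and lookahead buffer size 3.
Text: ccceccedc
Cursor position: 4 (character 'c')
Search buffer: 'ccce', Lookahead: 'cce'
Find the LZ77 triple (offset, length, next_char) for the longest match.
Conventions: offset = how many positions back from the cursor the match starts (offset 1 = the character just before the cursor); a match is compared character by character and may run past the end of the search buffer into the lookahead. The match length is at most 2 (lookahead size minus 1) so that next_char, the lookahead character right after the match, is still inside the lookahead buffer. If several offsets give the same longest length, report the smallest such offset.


Try each offset into the search buffer:
  offset=1 (pos 3, char 'e'): match length 0
  offset=2 (pos 2, char 'c'): match length 1
  offset=3 (pos 1, char 'c'): match length 2
  offset=4 (pos 0, char 'c'): match length 2
Longest match has length 2, found at offsets 3, 4; take the smallest, offset 3.
next_char = character at position 4 + 2 = 6 -> 'e'

Best match: offset=3, length=2 (matching 'cc' starting at position 1)
LZ77 triple: (3, 2, 'e')


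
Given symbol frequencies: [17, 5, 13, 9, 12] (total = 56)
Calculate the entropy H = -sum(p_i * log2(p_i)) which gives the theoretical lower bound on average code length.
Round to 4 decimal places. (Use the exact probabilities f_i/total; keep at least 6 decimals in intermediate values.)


Per-symbol terms -p_i * log2(p_i) with p_i = f_i/56:
  p = 17/56 = 0.303571: log2(p) = -1.719892, -p*log2(p) = 0.522110
  p = 5/56 = 0.089286: log2(p) = -3.485427, -p*log2(p) = 0.311199
  p = 13/56 = 0.232143: log2(p) = -2.106915, -p*log2(p) = 0.489105
  p = 9/56 = 0.160714: log2(p) = -2.637430, -p*log2(p) = 0.423873
  p = 12/56 = 0.214286: log2(p) = -2.222392, -p*log2(p) = 0.476227
H = 0.522110 + 0.311199 + 0.489105 + 0.423873 + 0.476227 = 2.222514

H = 2.2225 bits/symbol


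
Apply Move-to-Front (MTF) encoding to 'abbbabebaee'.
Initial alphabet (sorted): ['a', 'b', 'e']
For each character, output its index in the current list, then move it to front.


MTF encoding:
'a': index 0 in ['a', 'b', 'e'] -> ['a', 'b', 'e']
'b': index 1 in ['a', 'b', 'e'] -> ['b', 'a', 'e']
'b': index 0 in ['b', 'a', 'e'] -> ['b', 'a', 'e']
'b': index 0 in ['b', 'a', 'e'] -> ['b', 'a', 'e']
'a': index 1 in ['b', 'a', 'e'] -> ['a', 'b', 'e']
'b': index 1 in ['a', 'b', 'e'] -> ['b', 'a', 'e']
'e': index 2 in ['b', 'a', 'e'] -> ['e', 'b', 'a']
'b': index 1 in ['e', 'b', 'a'] -> ['b', 'e', 'a']
'a': index 2 in ['b', 'e', 'a'] -> ['a', 'b', 'e']
'e': index 2 in ['a', 'b', 'e'] -> ['e', 'a', 'b']
'e': index 0 in ['e', 'a', 'b'] -> ['e', 'a', 'b']


Output: [0, 1, 0, 0, 1, 1, 2, 1, 2, 2, 0]


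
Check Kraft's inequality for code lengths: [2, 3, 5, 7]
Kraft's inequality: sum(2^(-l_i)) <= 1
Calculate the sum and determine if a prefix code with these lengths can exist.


Sum = 2^(-2) + 2^(-3) + 2^(-5) + 2^(-7)
    = 0.25 + 0.125 + 0.03125 + 0.0078125
    = 53/128 = 0.4140625
Since 0.4140625 <= 1, Kraft's inequality IS satisfied.
A prefix code with these lengths CAN exist.

Kraft sum = 0.4140625. Satisfied.


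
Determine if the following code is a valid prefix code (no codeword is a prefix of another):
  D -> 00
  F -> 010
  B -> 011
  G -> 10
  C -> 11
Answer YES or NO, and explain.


Checking each pair (does one codeword prefix another?):
  D='00' vs F='010': no prefix
  D='00' vs B='011': no prefix
  D='00' vs G='10': no prefix
  D='00' vs C='11': no prefix
  F='010' vs D='00': no prefix
  F='010' vs B='011': no prefix
  F='010' vs G='10': no prefix
  F='010' vs C='11': no prefix
  B='011' vs D='00': no prefix
  B='011' vs F='010': no prefix
  B='011' vs G='10': no prefix
  B='011' vs C='11': no prefix
  G='10' vs D='00': no prefix
  G='10' vs F='010': no prefix
  G='10' vs B='011': no prefix
  G='10' vs C='11': no prefix
  C='11' vs D='00': no prefix
  C='11' vs F='010': no prefix
  C='11' vs B='011': no prefix
  C='11' vs G='10': no prefix
No violation found over all pairs.

YES -- this is a valid prefix code. No codeword is a prefix of any other codeword.


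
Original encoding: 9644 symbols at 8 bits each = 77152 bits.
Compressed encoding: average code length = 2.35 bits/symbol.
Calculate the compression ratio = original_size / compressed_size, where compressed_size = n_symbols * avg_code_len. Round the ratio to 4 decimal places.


original_size = n_symbols * orig_bits = 9644 * 8 = 77152 bits
compressed_size = n_symbols * avg_code_len = 9644 * 2.35 = 22663.4 bits
ratio = original_size / compressed_size = 77152 / 22663.4 = 3.4043

Compression ratio = 3.4043


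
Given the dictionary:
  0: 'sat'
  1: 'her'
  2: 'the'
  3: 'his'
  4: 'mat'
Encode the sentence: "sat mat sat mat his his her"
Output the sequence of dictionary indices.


Look up each word in the dictionary:
  'sat' -> 0
  'mat' -> 4
  'sat' -> 0
  'mat' -> 4
  'his' -> 3
  'his' -> 3
  'her' -> 1

Encoded: [0, 4, 0, 4, 3, 3, 1]


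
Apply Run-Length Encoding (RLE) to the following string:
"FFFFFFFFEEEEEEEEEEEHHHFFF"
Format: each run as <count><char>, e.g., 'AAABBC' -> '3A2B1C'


Scanning runs left to right:
  i=0: run of 'F' x 8 -> '8F'
  i=8: run of 'E' x 11 -> '11E'
  i=19: run of 'H' x 3 -> '3H'
  i=22: run of 'F' x 3 -> '3F'

RLE = 8F11E3H3F


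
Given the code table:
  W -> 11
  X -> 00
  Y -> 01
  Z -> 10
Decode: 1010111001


Decoding:
10 -> Z
10 -> Z
11 -> W
10 -> Z
01 -> Y


Result: ZZWZY


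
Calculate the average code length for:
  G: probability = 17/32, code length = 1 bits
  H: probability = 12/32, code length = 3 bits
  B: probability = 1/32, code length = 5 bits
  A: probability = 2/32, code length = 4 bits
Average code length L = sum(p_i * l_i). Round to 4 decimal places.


Weighted contributions p_i * l_i:
  G: (17/32) * 1 = 17/32
  H: (12/32) * 3 = 36/32
  B: (1/32) * 5 = 5/32
  A: (2/32) * 4 = 8/32
Sum = (17 + 36 + 5 + 8)/32 = 66/32

L = 66/32 = 2.0625 bits/symbol


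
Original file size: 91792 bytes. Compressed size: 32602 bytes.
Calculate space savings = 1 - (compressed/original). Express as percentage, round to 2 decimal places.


ratio = compressed/original = 32602/91792 = 0.355173
savings = 1 - ratio = 1 - 0.355173 = 0.644827
as a percentage: 0.644827 * 100 = 64.48%

Space savings = 1 - 32602/91792 = 64.48%


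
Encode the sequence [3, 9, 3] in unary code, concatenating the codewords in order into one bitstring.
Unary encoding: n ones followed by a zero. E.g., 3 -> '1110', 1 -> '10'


Encode each number as n ones followed by a terminating 0:
  3 -> 1110 (4 bits)
  9 -> 1111111110 (10 bits)
  3 -> 1110 (4 bits)
Total length = 4 + 10 + 4 = 18 bits.

Unary([3, 9, 3]) = 111011111111101110 (18 bits)


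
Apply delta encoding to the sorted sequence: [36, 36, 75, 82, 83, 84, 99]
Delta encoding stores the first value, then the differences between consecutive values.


First value: 36
Deltas:
  36 - 36 = 0
  75 - 36 = 39
  82 - 75 = 7
  83 - 82 = 1
  84 - 83 = 1
  99 - 84 = 15


Delta encoded: [36, 0, 39, 7, 1, 1, 15]


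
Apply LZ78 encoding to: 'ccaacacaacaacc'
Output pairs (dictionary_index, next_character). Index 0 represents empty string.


LZ78 encoding steps:
Dictionary: {0: ''}
Step 1: w='' (idx 0), next='c' -> output (0, 'c'), add 'c' as idx 1
Step 2: w='c' (idx 1), next='a' -> output (1, 'a'), add 'ca' as idx 2
Step 3: w='' (idx 0), next='a' -> output (0, 'a'), add 'a' as idx 3
Step 4: w='ca' (idx 2), next='c' -> output (2, 'c'), add 'cac' as idx 4
Step 5: w='a' (idx 3), next='a' -> output (3, 'a'), add 'aa' as idx 5
Step 6: w='ca' (idx 2), next='a' -> output (2, 'a'), add 'caa' as idx 6
Step 7: w='c' (idx 1), next='c' -> output (1, 'c'), add 'cc' as idx 7


Encoded: [(0, 'c'), (1, 'a'), (0, 'a'), (2, 'c'), (3, 'a'), (2, 'a'), (1, 'c')]


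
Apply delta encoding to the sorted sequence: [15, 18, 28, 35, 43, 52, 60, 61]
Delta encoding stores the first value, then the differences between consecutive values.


First value: 15
Deltas:
  18 - 15 = 3
  28 - 18 = 10
  35 - 28 = 7
  43 - 35 = 8
  52 - 43 = 9
  60 - 52 = 8
  61 - 60 = 1


Delta encoded: [15, 3, 10, 7, 8, 9, 8, 1]


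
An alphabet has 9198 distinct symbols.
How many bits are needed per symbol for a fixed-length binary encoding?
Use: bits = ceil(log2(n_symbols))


log2(9198) = 13.1671
Bracket: 2^13 = 8192 < 9198 <= 2^14 = 16384
So ceil(log2(9198)) = 14

bits = ceil(log2(9198)) = ceil(13.1671) = 14 bits


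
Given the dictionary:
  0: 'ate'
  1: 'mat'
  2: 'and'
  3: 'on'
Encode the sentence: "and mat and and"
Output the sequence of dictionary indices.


Look up each word in the dictionary:
  'and' -> 2
  'mat' -> 1
  'and' -> 2
  'and' -> 2

Encoded: [2, 1, 2, 2]


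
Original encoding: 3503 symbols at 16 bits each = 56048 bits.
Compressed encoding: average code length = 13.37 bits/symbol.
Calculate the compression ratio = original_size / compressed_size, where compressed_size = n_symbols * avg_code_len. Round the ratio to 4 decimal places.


original_size = n_symbols * orig_bits = 3503 * 16 = 56048 bits
compressed_size = n_symbols * avg_code_len = 3503 * 13.37 = 46835.11 bits
ratio = original_size / compressed_size = 56048 / 46835.11 = 1.1967

Compression ratio = 1.1967


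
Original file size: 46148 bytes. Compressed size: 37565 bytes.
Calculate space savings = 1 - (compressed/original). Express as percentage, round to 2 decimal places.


ratio = compressed/original = 37565/46148 = 0.814011
savings = 1 - ratio = 1 - 0.814011 = 0.185989
as a percentage: 0.185989 * 100 = 18.6%

Space savings = 1 - 37565/46148 = 18.6%


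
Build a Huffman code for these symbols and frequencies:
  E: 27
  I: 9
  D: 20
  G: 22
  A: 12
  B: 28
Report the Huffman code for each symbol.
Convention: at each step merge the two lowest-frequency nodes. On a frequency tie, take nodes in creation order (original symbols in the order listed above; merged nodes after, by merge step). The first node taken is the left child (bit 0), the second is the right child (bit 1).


Huffman tree construction:
Step 1: Merge I(9) + A(12) = 21
Step 2: Merge D(20) + (I+A)(21) = 41
Step 3: Merge G(22) + E(27) = 49
Step 4: Merge B(28) + (D+(I+A))(41) = 69
Step 5: Merge (G+E)(49) + (B+(D+(I+A)))(69) = 118
Read each symbol's code off the tree from the root (left child = 0, right child = 1).

Codes:
  E: 01 (length 2)
  I: 1110 (length 4)
  D: 110 (length 3)
  G: 00 (length 2)
  A: 1111 (length 4)
  B: 10 (length 2)
Average code length: 298/118 = 2.5254 bits/symbol


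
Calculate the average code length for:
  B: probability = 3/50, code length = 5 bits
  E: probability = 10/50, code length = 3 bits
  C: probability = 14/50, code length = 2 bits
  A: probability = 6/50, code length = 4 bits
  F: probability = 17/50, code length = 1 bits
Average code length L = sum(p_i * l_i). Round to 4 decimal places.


Weighted contributions p_i * l_i:
  B: (3/50) * 5 = 15/50
  E: (10/50) * 3 = 30/50
  C: (14/50) * 2 = 28/50
  A: (6/50) * 4 = 24/50
  F: (17/50) * 1 = 17/50
Sum = (15 + 30 + 28 + 24 + 17)/50 = 114/50

L = 114/50 = 2.2800 bits/symbol


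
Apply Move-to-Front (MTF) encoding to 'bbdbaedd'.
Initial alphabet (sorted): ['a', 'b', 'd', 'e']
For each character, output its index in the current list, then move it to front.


MTF encoding:
'b': index 1 in ['a', 'b', 'd', 'e'] -> ['b', 'a', 'd', 'e']
'b': index 0 in ['b', 'a', 'd', 'e'] -> ['b', 'a', 'd', 'e']
'd': index 2 in ['b', 'a', 'd', 'e'] -> ['d', 'b', 'a', 'e']
'b': index 1 in ['d', 'b', 'a', 'e'] -> ['b', 'd', 'a', 'e']
'a': index 2 in ['b', 'd', 'a', 'e'] -> ['a', 'b', 'd', 'e']
'e': index 3 in ['a', 'b', 'd', 'e'] -> ['e', 'a', 'b', 'd']
'd': index 3 in ['e', 'a', 'b', 'd'] -> ['d', 'e', 'a', 'b']
'd': index 0 in ['d', 'e', 'a', 'b'] -> ['d', 'e', 'a', 'b']


Output: [1, 0, 2, 1, 2, 3, 3, 0]


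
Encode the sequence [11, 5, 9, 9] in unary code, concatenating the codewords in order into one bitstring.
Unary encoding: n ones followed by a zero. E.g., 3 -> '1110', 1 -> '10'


Encode each number as n ones followed by a terminating 0:
  11 -> 111111111110 (12 bits)
  5 -> 111110 (6 bits)
  9 -> 1111111110 (10 bits)
  9 -> 1111111110 (10 bits)
Total length = 12 + 6 + 10 + 10 = 38 bits.

Unary([11, 5, 9, 9]) = 11111111111011111011111111101111111110 (38 bits)


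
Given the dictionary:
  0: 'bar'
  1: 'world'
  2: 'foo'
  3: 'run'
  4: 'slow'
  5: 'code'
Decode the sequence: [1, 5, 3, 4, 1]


Look up each index in the dictionary:
  1 -> 'world'
  5 -> 'code'
  3 -> 'run'
  4 -> 'slow'
  1 -> 'world'

Decoded: "world code run slow world"


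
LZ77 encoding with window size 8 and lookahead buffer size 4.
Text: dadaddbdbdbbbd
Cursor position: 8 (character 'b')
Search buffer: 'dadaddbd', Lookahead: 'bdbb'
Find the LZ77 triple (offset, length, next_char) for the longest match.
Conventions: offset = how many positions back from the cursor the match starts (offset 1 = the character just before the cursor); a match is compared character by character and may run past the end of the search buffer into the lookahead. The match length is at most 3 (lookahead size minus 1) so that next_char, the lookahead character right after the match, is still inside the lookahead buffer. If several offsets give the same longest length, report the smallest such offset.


Try each offset into the search buffer:
  offset=1 (pos 7, char 'd'): match length 0
  offset=2 (pos 6, char 'b'): match length 3
  offset=3 (pos 5, char 'd'): match length 0
  offset=4 (pos 4, char 'd'): match length 0
  offset=5 (pos 3, char 'a'): match length 0
  offset=6 (pos 2, char 'd'): match length 0
  offset=7 (pos 1, char 'a'): match length 0
  offset=8 (pos 0, char 'd'): match length 0
Longest match has length 3 at offset 2.
next_char = character at position 8 + 3 = 11 -> 'b'

Best match: offset=2, length=3 (matching 'bdb' starting at position 6)
LZ77 triple: (2, 3, 'b')


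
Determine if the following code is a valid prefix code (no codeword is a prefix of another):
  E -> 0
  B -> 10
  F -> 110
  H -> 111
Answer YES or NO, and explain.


Checking each pair (does one codeword prefix another?):
  E='0' vs B='10': no prefix
  E='0' vs F='110': no prefix
  E='0' vs H='111': no prefix
  B='10' vs E='0': no prefix
  B='10' vs F='110': no prefix
  B='10' vs H='111': no prefix
  F='110' vs E='0': no prefix
  F='110' vs B='10': no prefix
  F='110' vs H='111': no prefix
  H='111' vs E='0': no prefix
  H='111' vs B='10': no prefix
  H='111' vs F='110': no prefix
No violation found over all pairs.

YES -- this is a valid prefix code. No codeword is a prefix of any other codeword.


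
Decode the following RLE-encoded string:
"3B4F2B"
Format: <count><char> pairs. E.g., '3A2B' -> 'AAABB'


Expanding each <count><char> pair:
  3B -> 'BBB'
  4F -> 'FFFF'
  2B -> 'BB'

Decoded = BBBFFFFBB


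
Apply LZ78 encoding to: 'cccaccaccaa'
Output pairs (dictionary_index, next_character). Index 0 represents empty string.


LZ78 encoding steps:
Dictionary: {0: ''}
Step 1: w='' (idx 0), next='c' -> output (0, 'c'), add 'c' as idx 1
Step 2: w='c' (idx 1), next='c' -> output (1, 'c'), add 'cc' as idx 2
Step 3: w='' (idx 0), next='a' -> output (0, 'a'), add 'a' as idx 3
Step 4: w='cc' (idx 2), next='a' -> output (2, 'a'), add 'cca' as idx 4
Step 5: w='cca' (idx 4), next='a' -> output (4, 'a'), add 'ccaa' as idx 5


Encoded: [(0, 'c'), (1, 'c'), (0, 'a'), (2, 'a'), (4, 'a')]


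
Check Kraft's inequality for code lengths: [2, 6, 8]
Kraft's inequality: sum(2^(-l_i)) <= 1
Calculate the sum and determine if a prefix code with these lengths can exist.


Sum = 2^(-2) + 2^(-6) + 2^(-8)
    = 0.25 + 0.015625 + 0.00390625
    = 69/256 = 0.26953125
Since 0.26953125 <= 1, Kraft's inequality IS satisfied.
A prefix code with these lengths CAN exist.

Kraft sum = 0.26953125. Satisfied.


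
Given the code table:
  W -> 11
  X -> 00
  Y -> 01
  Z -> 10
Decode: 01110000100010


Decoding:
01 -> Y
11 -> W
00 -> X
00 -> X
10 -> Z
00 -> X
10 -> Z


Result: YWXXZXZ


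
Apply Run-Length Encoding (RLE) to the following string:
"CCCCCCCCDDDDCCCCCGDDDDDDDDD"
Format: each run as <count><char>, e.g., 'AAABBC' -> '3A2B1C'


Scanning runs left to right:
  i=0: run of 'C' x 8 -> '8C'
  i=8: run of 'D' x 4 -> '4D'
  i=12: run of 'C' x 5 -> '5C'
  i=17: run of 'G' x 1 -> '1G'
  i=18: run of 'D' x 9 -> '9D'

RLE = 8C4D5C1G9D


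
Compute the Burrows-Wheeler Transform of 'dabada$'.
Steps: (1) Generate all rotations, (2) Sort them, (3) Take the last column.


Rotations (sorted):
  0: $dabada -> last char: a
  1: a$dabad -> last char: d
  2: abada$d -> last char: d
  3: ada$dab -> last char: b
  4: bada$da -> last char: a
  5: da$daba -> last char: a
  6: dabada$ -> last char: $


BWT = addbaa$


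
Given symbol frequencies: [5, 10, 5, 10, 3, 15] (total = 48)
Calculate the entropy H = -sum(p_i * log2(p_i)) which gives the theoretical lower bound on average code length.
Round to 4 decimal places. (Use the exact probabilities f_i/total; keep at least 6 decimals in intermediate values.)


Per-symbol terms -p_i * log2(p_i) with p_i = f_i/48:
  p = 5/48 = 0.104167: log2(p) = -3.263034, -p*log2(p) = 0.339899
  p = 10/48 = 0.208333: log2(p) = -2.263034, -p*log2(p) = 0.471466
  p = 5/48 = 0.104167: log2(p) = -3.263034, -p*log2(p) = 0.339899
  p = 10/48 = 0.208333: log2(p) = -2.263034, -p*log2(p) = 0.471466
  p = 3/48 = 0.062500: log2(p) = -4.000000, -p*log2(p) = 0.250000
  p = 15/48 = 0.312500: log2(p) = -1.678072, -p*log2(p) = 0.524397
H = 0.339899 + 0.471466 + 0.339899 + 0.471466 + 0.250000 + 0.524397 = 2.397127

H = 2.3971 bits/symbol


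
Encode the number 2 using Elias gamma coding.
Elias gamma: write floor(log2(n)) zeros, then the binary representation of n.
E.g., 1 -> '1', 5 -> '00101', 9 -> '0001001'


num_bits = floor(log2(2)) + 1 = 2
leading_zeros = num_bits - 1 = 1
binary(2) = 10

Elias gamma(2) = '0' + '10' = 010 (3 bits)


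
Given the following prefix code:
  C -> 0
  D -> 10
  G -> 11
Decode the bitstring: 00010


Decoding step by step:
Bits 0 -> C
Bits 0 -> C
Bits 0 -> C
Bits 10 -> D


Decoded message: CCCD


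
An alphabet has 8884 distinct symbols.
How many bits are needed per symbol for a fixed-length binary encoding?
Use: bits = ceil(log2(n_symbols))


log2(8884) = 13.117
Bracket: 2^13 = 8192 < 8884 <= 2^14 = 16384
So ceil(log2(8884)) = 14

bits = ceil(log2(8884)) = ceil(13.117) = 14 bits


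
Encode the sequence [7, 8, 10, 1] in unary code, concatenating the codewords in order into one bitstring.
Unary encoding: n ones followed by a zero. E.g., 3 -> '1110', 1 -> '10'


Encode each number as n ones followed by a terminating 0:
  7 -> 11111110 (8 bits)
  8 -> 111111110 (9 bits)
  10 -> 11111111110 (11 bits)
  1 -> 10 (2 bits)
Total length = 8 + 9 + 11 + 2 = 30 bits.

Unary([7, 8, 10, 1]) = 111111101111111101111111111010 (30 bits)
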